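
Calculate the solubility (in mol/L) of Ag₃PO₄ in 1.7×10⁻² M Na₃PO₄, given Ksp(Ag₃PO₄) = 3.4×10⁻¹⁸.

Ag₃PO₄(s) ⇌ 3 Ag⁺(aq) + PO₄³⁻(aq)
Let s be the solubility of Ag₃PO₄ here. The common ion gives [PO₄³⁻] ≈ 1.7×10⁻² M, and [Ag⁺] = 3s.
Ksp = [Ag⁺]^3[PO₄³⁻] = (3s)^3(1.7×10⁻²)
(3s)^3 = 3.4×10⁻¹⁸ / (1.7×10⁻²) = 2.0×10⁻¹⁶
s = 1.9×10⁻⁶ M

1.9×10⁻⁶ M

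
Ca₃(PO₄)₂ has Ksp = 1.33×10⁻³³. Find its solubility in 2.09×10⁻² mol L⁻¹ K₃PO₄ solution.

4.83×10⁻¹¹ M

Ca₃(PO₄)₂(s) ⇌ 3 Ca²⁺(aq) + 2 PO₄³⁻(aq)
The solution already contains PO₄³⁻ at 2.09×10⁻² mol L⁻¹. Let s be the molar solubility of Ca₃(PO₄)₂.
[PO₄³⁻] ≈ 2.09×10⁻² mol L⁻¹ (common ion dominates); [Ca²⁺] = 3s.
Ksp = [Ca²⁺]^3[PO₄³⁻]^2 = (3s)^3(2.09×10⁻²)^2
(3s)^3 = 1.33×10⁻³³ / (2.09×10⁻²)^2 = 3.04×10⁻³⁰
s = 4.83×10⁻¹¹ mol L⁻¹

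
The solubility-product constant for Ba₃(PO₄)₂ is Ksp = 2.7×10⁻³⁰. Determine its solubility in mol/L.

Ba₃(PO₄)₂(s) ⇌ 3 Ba²⁺(aq) + 2 PO₄³⁻(aq)
With molar solubility s: [Ba²⁺] = 3s, [PO₄³⁻] = 2s.
Ksp = [Ba²⁺]^3[PO₄³⁻]^2 = (3s)^3 · (2s)^2 = 108s^5
108s^5 = 2.7×10⁻³⁰  ⇒  s^5 = 2.5×10⁻³²
s = 4.8×10⁻⁷ M

4.8×10⁻⁷ M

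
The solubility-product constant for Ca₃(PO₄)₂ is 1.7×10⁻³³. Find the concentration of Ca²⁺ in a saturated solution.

3.3×10⁻⁷ M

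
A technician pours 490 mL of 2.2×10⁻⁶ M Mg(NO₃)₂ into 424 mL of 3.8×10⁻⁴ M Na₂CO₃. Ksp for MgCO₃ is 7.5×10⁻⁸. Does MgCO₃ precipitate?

No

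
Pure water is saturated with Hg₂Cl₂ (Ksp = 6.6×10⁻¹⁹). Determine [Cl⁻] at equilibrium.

Hg₂Cl₂(s) ⇌ Hg₂²⁺(aq) + 2 Cl⁻(aq)
For each mole of Hg₂Cl₂ that dissolves per liter, [Hg₂²⁺] = s and [Cl⁻] = 2s; let s denote this solubility.
Ksp = [Hg₂²⁺][Cl⁻]^2 = s · (2s)^2 = 4s^3 = 6.6×10⁻¹⁹
s = 5.5×10⁻⁷ mol L⁻¹
[Cl⁻] = 2s = 1.1×10⁻⁶ mol L⁻¹

1.1×10⁻⁶ M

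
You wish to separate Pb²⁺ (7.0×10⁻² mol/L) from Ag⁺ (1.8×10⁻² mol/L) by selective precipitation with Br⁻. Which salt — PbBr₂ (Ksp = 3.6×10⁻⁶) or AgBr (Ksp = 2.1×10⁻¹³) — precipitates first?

A salt starts to precipitate once the ion product Q reaches its Ksp.
For PbBr₂: [Br⁻] = (Ksp/[Pb²⁺])^(1/2) = 7.2×10⁻³ mol/L
For AgBr: [Br⁻] = (Ksp/[Ag⁺]) = 1.2×10⁻¹¹ mol/L
Since AgBr needs less Br⁻ to reach saturation, it precipitates first.

AgBr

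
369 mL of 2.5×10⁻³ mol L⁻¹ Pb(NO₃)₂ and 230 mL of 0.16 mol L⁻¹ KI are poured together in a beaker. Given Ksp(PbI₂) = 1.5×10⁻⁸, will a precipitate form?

After mixing, V = 369 mL + 230 mL = 599 mL.
[Pb²⁺] = (2.5×10⁻³)(369)/599 = 1.5×10⁻³ mol L⁻¹
[I⁻] = (0.16)(230)/599 = 6.1×10⁻² mol L⁻¹
Q = [Pb²⁺][I⁻]^2 = 5.8×10⁻⁶
Q = 5.8×10⁻⁶ > Ksp = 1.5×10⁻⁸, so the solution is supersaturated and PbI₂ precipitates.

Yes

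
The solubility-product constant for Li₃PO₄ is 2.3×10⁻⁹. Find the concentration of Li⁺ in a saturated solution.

Li₃PO₄(s) ⇌ 3 Li⁺(aq) + PO₄³⁻(aq)
For each mole of Li₃PO₄ that dissolves per liter, [Li⁺] = 3s and [PO₄³⁻] = s; let s denote this solubility.
Ksp = [Li⁺]^3[PO₄³⁻] = (3s)^3 · s = 27s^4 = 2.3×10⁻⁹
s = 3.0×10⁻³ mol/L
[Li⁺] = 3s = 9.1×10⁻³ mol/L

9.1×10⁻³ M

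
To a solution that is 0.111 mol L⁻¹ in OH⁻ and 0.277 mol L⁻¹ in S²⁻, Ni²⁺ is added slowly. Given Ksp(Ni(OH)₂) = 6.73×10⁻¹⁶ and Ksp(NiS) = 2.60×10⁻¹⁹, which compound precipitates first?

NiS

Precipitation of each salt begins when its ion product equals Ksp.
For Ni(OH)₂: [Ni²⁺] = (Ksp/[OH⁻]^2) = 5.46×10⁻¹⁴ mol L⁻¹
For NiS: [Ni²⁺] = (Ksp/[S²⁻]) = 9.39×10⁻¹⁹ mol L⁻¹
NiS requires the lower [Ni²⁺], so it precipitates first.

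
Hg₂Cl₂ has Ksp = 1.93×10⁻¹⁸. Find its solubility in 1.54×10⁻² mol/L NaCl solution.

8.14×10⁻¹⁵ M

Hg₂Cl₂(s) ⇌ Hg₂²⁺(aq) + 2 Cl⁻(aq)
The solution already contains Cl⁻ at 1.54×10⁻² mol/L. Let s be the molar solubility of Hg₂Cl₂.
[Cl⁻] ≈ 1.54×10⁻² mol/L (common ion dominates); [Hg₂²⁺] = s.
Ksp = [Hg₂²⁺][Cl⁻]^2 = s(1.54×10⁻²)^2
s = 1.93×10⁻¹⁸ / (1.54×10⁻²)^2 = 8.14×10⁻¹⁵
s = 8.14×10⁻¹⁵ mol/L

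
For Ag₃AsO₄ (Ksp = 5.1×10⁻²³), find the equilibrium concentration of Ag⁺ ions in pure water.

3.5×10⁻⁶ M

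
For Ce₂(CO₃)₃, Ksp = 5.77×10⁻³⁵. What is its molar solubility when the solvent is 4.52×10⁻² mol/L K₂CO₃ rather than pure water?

3.95×10⁻¹⁶ M

Ce₂(CO₃)₃(s) ⇌ 2 Ce³⁺(aq) + 3 CO₃²⁻(aq)
With CO₃²⁻ already at 4.52×10⁻² mol/L and s small, take [CO₃²⁻] ≈ 4.52×10⁻² mol/L and [Ce³⁺] = 2s.
Ksp = [Ce³⁺]^2[CO₃²⁻]^3 = (2s)^2(4.52×10⁻²)^3
(2s)^2 = 5.77×10⁻³⁵ / (4.52×10⁻²)^3 = 6.25×10⁻³¹
s = 3.95×10⁻¹⁶ mol/L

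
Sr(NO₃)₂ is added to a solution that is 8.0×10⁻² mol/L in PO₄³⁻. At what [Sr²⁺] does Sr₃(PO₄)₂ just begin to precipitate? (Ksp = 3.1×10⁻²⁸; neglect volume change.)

3.6×10⁻⁹ M

Precipitation begins when Q = Ksp.
Sr₃(PO₄)₂(s) ⇌ 3 Sr²⁺(aq) + 2 PO₄³⁻(aq)
Ksp = [Sr²⁺]^3[PO₄³⁻]^2 = [Sr²⁺]^3(8.0×10⁻²)^2
[Sr²⁺]^3 = 3.1×10⁻²⁸ / (8.0×10⁻²)^2 = 4.8×10⁻²⁶
[Sr²⁺] = 3.6×10⁻⁹ mol/L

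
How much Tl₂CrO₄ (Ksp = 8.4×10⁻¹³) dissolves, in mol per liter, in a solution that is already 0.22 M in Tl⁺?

Tl₂CrO₄(s) ⇌ 2 Tl⁺(aq) + CrO₄²⁻(aq)
With Tl⁺ already at 0.22 M and s small, take [Tl⁺] ≈ 0.22 M and [CrO₄²⁻] = s.
Ksp = [Tl⁺]^2[CrO₄²⁻] = (0.22)^2s
s = 8.4×10⁻¹³ / (0.22)^2 = 1.7×10⁻¹¹
s = 1.7×10⁻¹¹ M

1.7×10⁻¹¹ M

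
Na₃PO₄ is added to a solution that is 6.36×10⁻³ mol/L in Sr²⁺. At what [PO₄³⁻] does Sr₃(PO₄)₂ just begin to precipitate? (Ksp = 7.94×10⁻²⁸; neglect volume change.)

5.56×10⁻¹¹ M

Precipitation begins when Q = Ksp.
Sr₃(PO₄)₂(s) ⇌ 3 Sr²⁺(aq) + 2 PO₄³⁻(aq)
Ksp = [Sr²⁺]^3[PO₄³⁻]^2 = [PO₄³⁻]^2(6.36×10⁻³)^3
[PO₄³⁻]^2 = 7.94×10⁻²⁸ / (6.36×10⁻³)^3 = 3.09×10⁻²¹
[PO₄³⁻] = 5.56×10⁻¹¹ mol/L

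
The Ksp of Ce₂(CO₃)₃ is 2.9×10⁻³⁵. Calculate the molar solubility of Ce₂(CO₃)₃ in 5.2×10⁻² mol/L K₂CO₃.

Ce₂(CO₃)₃(s) ⇌ 2 Ce³⁺(aq) + 3 CO₃²⁻(aq)
Let s be the solubility of Ce₂(CO₃)₃ here. The common ion gives [CO₃²⁻] ≈ 5.2×10⁻² mol/L, and [Ce³⁺] = 2s.
Ksp = [Ce³⁺]^2[CO₃²⁻]^3 = (2s)^2(5.2×10⁻²)^3
(2s)^2 = 2.9×10⁻³⁵ / (5.2×10⁻²)^3 = 2.1×10⁻³¹
s = 2.3×10⁻¹⁶ mol/L

2.3×10⁻¹⁶ M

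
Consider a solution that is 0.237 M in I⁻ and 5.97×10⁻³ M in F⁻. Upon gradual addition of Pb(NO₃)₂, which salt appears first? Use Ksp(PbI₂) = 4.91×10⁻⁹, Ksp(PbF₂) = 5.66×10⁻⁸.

PbI₂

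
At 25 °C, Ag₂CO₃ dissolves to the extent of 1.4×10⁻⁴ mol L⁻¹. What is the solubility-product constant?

Ksp = 1.1×10⁻¹¹

Ag₂CO₃(s) ⇌ 2 Ag⁺(aq) + CO₃²⁻(aq)
Let s be the molar solubility. Then [Ag⁺] = 2s and [CO₃²⁻] = s.
Ksp = [Ag⁺]^2[CO₃²⁻] = (2s)^2 · s = 4s^3
Ksp = 4 × (1.4×10⁻⁴)^3 = 1.1×10⁻¹¹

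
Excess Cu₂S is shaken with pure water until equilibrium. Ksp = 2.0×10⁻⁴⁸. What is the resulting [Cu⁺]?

1.6×10⁻¹⁶ M

Cu₂S(s) ⇌ 2 Cu⁺(aq) + S²⁻(aq)
Let s be the molar solubility. Then [Cu⁺] = 2s and [S²⁻] = s.
Ksp = [Cu⁺]^2[S²⁻] = (2s)^2 · s = 4s^3 = 2.0×10⁻⁴⁸
s = 7.9×10⁻¹⁷ mol/L
[Cu⁺] = 2s = 1.6×10⁻¹⁶ mol/L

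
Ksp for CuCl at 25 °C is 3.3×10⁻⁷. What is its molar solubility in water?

CuCl(s) ⇌ Cu⁺(aq) + Cl⁻(aq)
With molar solubility s: [Cu⁺] = s, [Cl⁻] = s.
Ksp = [Cu⁺][Cl⁻] = s · s = s^2
s^2 = 3.3×10⁻⁷
s = 5.7×10⁻⁴ mol L⁻¹

5.7×10⁻⁴ M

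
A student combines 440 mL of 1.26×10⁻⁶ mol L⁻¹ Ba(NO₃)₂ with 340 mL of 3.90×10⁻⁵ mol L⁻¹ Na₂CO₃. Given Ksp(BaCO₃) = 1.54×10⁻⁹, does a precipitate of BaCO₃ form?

After mixing, V = 440 mL + 340 mL = 780 mL.
[Ba²⁺] = (1.26×10⁻⁶)(440)/780 = 7.11×10⁻⁷ mol L⁻¹
[CO₃²⁻] = (3.90×10⁻⁵)(340)/780 = 1.70×10⁻⁵ mol L⁻¹
Q = [Ba²⁺][CO₃²⁻] = 1.21×10⁻¹¹
Q < Ksp (1.21×10⁻¹¹ vs 1.54×10⁻⁹); the solution remains unsaturated and no precipitate forms.

No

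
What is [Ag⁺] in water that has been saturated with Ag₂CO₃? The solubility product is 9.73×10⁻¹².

Ag₂CO₃(s) ⇌ 2 Ag⁺(aq) + CO₃²⁻(aq)
For each mole of Ag₂CO₃ that dissolves per liter, [Ag⁺] = 2s and [CO₃²⁻] = s; let s denote this solubility.
Ksp = [Ag⁺]^2[CO₃²⁻] = (2s)^2 · s = 4s^3 = 9.73×10⁻¹²
s = 1.34×10⁻⁴ mol L⁻¹
[Ag⁺] = 2s = 2.69×10⁻⁴ mol L⁻¹

2.69×10⁻⁴ M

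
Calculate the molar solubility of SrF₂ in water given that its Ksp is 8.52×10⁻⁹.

1.29×10⁻³ M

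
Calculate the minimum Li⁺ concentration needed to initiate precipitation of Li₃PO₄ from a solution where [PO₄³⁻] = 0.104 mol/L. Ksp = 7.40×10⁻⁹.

Each salt precipitates once Q = Ksp for that salt.
Li₃PO₄(s) ⇌ 3 Li⁺(aq) + PO₄³⁻(aq)
Ksp = [Li⁺]^3[PO₄³⁻] = [Li⁺]^3(0.104)
[Li⁺]^3 = 7.40×10⁻⁹ / (0.104) = 7.12×10⁻⁸
[Li⁺] = 4.14×10⁻³ mol/L

4.14×10⁻³ M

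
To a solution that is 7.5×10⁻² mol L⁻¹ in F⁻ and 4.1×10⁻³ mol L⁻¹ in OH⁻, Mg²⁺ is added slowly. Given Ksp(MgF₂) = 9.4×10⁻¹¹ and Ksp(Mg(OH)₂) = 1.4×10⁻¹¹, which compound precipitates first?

Each salt precipitates once Q = Ksp for that salt.
For MgF₂: [Mg²⁺] = (Ksp/[F⁻]^2) = 1.7×10⁻⁸ mol L⁻¹
For Mg(OH)₂: [Mg²⁺] = (Ksp/[OH⁻]^2) = 8.3×10⁻⁷ mol L⁻¹
The smaller threshold [Mg²⁺] is reached first, so MgF₂ precipitates first.

MgF₂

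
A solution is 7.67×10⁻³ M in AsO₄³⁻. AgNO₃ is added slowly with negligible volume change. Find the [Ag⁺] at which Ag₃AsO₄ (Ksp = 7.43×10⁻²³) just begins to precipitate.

A salt starts to precipitate once the ion product Q reaches its Ksp.
Ag₃AsO₄(s) ⇌ 3 Ag⁺(aq) + AsO₄³⁻(aq)
Ksp = [Ag⁺]^3[AsO₄³⁻] = [Ag⁺]^3(7.67×10⁻³)
[Ag⁺]^3 = 7.43×10⁻²³ / (7.67×10⁻³) = 9.69×10⁻²¹
[Ag⁺] = 2.13×10⁻⁷ M

2.13×10⁻⁷ M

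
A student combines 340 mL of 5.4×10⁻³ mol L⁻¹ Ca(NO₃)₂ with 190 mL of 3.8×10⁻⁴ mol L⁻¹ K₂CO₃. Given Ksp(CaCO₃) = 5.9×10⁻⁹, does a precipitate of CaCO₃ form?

The combined volume is 530 mL.
[Ca²⁺] = (5.4×10⁻³)(340)/530 = 3.5×10⁻³ mol L⁻¹
[CO₃²⁻] = (3.8×10⁻⁴)(190)/530 = 1.4×10⁻⁴ mol L⁻¹
Q = [Ca²⁺][CO₃²⁻] = 4.7×10⁻⁷
Because Q > Ksp (4.7×10⁻⁷ vs 5.9×10⁻⁹), a precipitate of CaCO₃ forms.

Yes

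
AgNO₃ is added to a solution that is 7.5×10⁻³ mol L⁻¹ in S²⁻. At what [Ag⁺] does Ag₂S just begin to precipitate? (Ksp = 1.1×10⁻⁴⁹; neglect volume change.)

3.8×10⁻²⁴ M

Precipitation begins when Q = Ksp.
Ag₂S(s) ⇌ 2 Ag⁺(aq) + S²⁻(aq)
Ksp = [Ag⁺]^2[S²⁻] = [Ag⁺]^2(7.5×10⁻³)
[Ag⁺]^2 = 1.1×10⁻⁴⁹ / (7.5×10⁻³) = 1.5×10⁻⁴⁷
[Ag⁺] = 3.8×10⁻²⁴ mol L⁻¹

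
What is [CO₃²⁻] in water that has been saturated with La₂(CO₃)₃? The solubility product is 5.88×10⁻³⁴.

La₂(CO₃)₃(s) ⇌ 2 La³⁺(aq) + 3 CO₃²⁻(aq)
For each mole of La₂(CO₃)₃ that dissolves per liter, [La³⁺] = 2s and [CO₃²⁻] = 3s; let s denote this solubility.
Ksp = [La³⁺]^2[CO₃²⁻]^3 = (2s)^2 · (3s)^3 = 108s^5 = 5.88×10⁻³⁴
s = 8.86×10⁻⁸ M
[CO₃²⁻] = 3s = 2.66×10⁻⁷ M

2.66×10⁻⁷ M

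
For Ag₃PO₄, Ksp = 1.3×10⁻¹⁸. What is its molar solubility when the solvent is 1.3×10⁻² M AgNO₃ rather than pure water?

5.9×10⁻¹³ M

Ag₃PO₄(s) ⇌ 3 Ag⁺(aq) + PO₄³⁻(aq)
Let s be the solubility of Ag₃PO₄ here. The common ion gives [Ag⁺] ≈ 1.3×10⁻² M, and [PO₄³⁻] = s.
Ksp = [Ag⁺]^3[PO₄³⁻] = (1.3×10⁻²)^3s
s = 1.3×10⁻¹⁸ / (1.3×10⁻²)^3 = 5.9×10⁻¹³
s = 5.9×10⁻¹³ M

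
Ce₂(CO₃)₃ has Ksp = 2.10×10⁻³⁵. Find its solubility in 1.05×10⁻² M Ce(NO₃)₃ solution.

1.92×10⁻¹¹ M

Ce₂(CO₃)₃(s) ⇌ 2 Ce³⁺(aq) + 3 CO₃²⁻(aq)
Ce³⁺ is already present at 1.05×10⁻² M. If s mol/L of Ce₂(CO₃)₃ dissolves, [CO₃²⁻] = 3s while [Ce³⁺] ≈ 1.05×10⁻² M.
Ksp = [Ce³⁺]^2[CO₃²⁻]^3 = (1.05×10⁻²)^2(3s)^3
(3s)^3 = 2.10×10⁻³⁵ / (1.05×10⁻²)^2 = 1.90×10⁻³¹
s = 1.92×10⁻¹¹ M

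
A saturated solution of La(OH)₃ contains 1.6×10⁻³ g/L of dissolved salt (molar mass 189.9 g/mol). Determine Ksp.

Ksp = 1.4×10⁻¹⁹

Convert to molarity: s = 1.6×10⁻³ / 189.9 = 8.425×10⁻⁶ mol/L
La(OH)₃(s) ⇌ La³⁺(aq) + 3 OH⁻(aq)
Call the molar solubility s, so that [La³⁺] = s and [OH⁻] = 3s.
Ksp = [La³⁺][OH⁻]^3 = s · (3s)^3 = 27s^4
Ksp = 27 × (8.425×10⁻⁶)^4 = 1.4×10⁻¹⁹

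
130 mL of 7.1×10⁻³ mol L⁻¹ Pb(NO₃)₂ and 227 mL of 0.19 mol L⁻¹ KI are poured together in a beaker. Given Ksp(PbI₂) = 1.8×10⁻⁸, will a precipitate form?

The combined volume is 357 mL.
[Pb²⁺] = (7.1×10⁻³)(130)/357 = 2.6×10⁻³ mol L⁻¹
[I⁻] = (0.19)(227)/357 = 0.12 mol L⁻¹
Q = [Pb²⁺][I⁻]^2 = 3.8×10⁻⁵
Q = 3.8×10⁻⁵ > Ksp = 1.8×10⁻⁸, so the solution is supersaturated and PbI₂ precipitates.

Yes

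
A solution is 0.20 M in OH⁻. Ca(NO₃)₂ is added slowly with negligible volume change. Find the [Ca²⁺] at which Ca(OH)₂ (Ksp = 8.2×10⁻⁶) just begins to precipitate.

2.1×10⁻⁴ M

Precipitation begins when Q = Ksp.
Ca(OH)₂(s) ⇌ Ca²⁺(aq) + 2 OH⁻(aq)
Ksp = [Ca²⁺][OH⁻]^2 = [Ca²⁺](0.20)^2
[Ca²⁺] = 8.2×10⁻⁶ / (0.20)^2 = 2.1×10⁻⁴
[Ca²⁺] = 2.1×10⁻⁴ M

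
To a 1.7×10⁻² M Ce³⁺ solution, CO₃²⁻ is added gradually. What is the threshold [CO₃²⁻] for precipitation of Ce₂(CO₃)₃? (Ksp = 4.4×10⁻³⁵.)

5.3×10⁻¹¹ M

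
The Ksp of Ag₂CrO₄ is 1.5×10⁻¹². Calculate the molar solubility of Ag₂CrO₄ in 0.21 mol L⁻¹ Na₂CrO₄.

Ag₂CrO₄(s) ⇌ 2 Ag⁺(aq) + CrO₄²⁻(aq)
With CrO₄²⁻ already at 0.21 mol L⁻¹ and s small, take [CrO₄²⁻] ≈ 0.21 mol L⁻¹ and [Ag⁺] = 2s.
Ksp = [Ag⁺]^2[CrO₄²⁻] = (2s)^2(0.21)
(2s)^2 = 1.5×10⁻¹² / (0.21) = 7.1×10⁻¹²
s = 1.3×10⁻⁶ mol L⁻¹

1.3×10⁻⁶ M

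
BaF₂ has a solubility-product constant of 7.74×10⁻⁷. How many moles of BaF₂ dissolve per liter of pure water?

BaF₂(s) ⇌ Ba²⁺(aq) + 2 F⁻(aq)
Call the molar solubility s, so that [Ba²⁺] = s and [F⁻] = 2s.
Ksp = [Ba²⁺][F⁻]^2 = s · (2s)^2 = 4s^3
4s^3 = 7.74×10⁻⁷  ⇒  s^3 = 1.94×10⁻⁷
s = (1.94×10⁻⁷)^(1/3) = 5.78×10⁻³ mol L⁻¹

5.78×10⁻³ M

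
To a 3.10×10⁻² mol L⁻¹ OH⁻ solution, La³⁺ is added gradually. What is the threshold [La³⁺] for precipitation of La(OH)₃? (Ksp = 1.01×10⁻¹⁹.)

3.39×10⁻¹⁵ M

Precipitation begins when Q = Ksp.
La(OH)₃(s) ⇌ La³⁺(aq) + 3 OH⁻(aq)
Ksp = [La³⁺][OH⁻]^3 = [La³⁺](3.10×10⁻²)^3
[La³⁺] = 1.01×10⁻¹⁹ / (3.10×10⁻²)^3 = 3.39×10⁻¹⁵
[La³⁺] = 3.39×10⁻¹⁵ mol L⁻¹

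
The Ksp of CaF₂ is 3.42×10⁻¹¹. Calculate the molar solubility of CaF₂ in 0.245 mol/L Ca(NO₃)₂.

5.91×10⁻⁶ M

CaF₂(s) ⇌ Ca²⁺(aq) + 2 F⁻(aq)
Ca²⁺ is already present at 0.245 mol/L. If s mol/L of CaF₂ dissolves, [F⁻] = 2s while [Ca²⁺] ≈ 0.245 mol/L.
Ksp = [Ca²⁺][F⁻]^2 = (0.245)(2s)^2
(2s)^2 = 3.42×10⁻¹¹ / (0.245) = 1.40×10⁻¹⁰
s = 5.91×10⁻⁶ mol/L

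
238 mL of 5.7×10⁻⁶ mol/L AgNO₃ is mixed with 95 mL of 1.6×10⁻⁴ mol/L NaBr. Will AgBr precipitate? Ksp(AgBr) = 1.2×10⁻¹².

Total volume after mixing = 238 + 95 = 333 mL.
[Ag⁺] = (5.7×10⁻⁶)(238)/333 = 4.1×10⁻⁶ mol/L
[Br⁻] = (1.6×10⁻⁴)(95)/333 = 4.6×10⁻⁵ mol/L
Q = [Ag⁺][Br⁻] = 1.9×10⁻¹⁰
Q = 1.9×10⁻¹⁰ > Ksp = 1.2×10⁻¹², so the solution is supersaturated and AgBr precipitates.

Yes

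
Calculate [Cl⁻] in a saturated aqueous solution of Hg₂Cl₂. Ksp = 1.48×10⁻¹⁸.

1.44×10⁻⁶ M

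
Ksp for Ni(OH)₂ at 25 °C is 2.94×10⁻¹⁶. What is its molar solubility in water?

Ni(OH)₂(s) ⇌ Ni²⁺(aq) + 2 OH⁻(aq)
With molar solubility s: [Ni²⁺] = s, [OH⁻] = 2s.
Ksp = [Ni²⁺][OH⁻]^2 = s · (2s)^2 = 4s^3
4s^3 = 2.94×10⁻¹⁶  ⇒  s^3 = 7.35×10⁻¹⁷
Taking the 3rd root, s = 4.19×10⁻⁶ mol L⁻¹.

4.19×10⁻⁶ M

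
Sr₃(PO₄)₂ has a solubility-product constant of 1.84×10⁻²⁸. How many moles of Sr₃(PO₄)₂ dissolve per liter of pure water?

Sr₃(PO₄)₂(s) ⇌ 3 Sr²⁺(aq) + 2 PO₄³⁻(aq)
Call the molar solubility s, so that [Sr²⁺] = 3s and [PO₄³⁻] = 2s.
Ksp = [Sr²⁺]^3[PO₄³⁻]^2 = (3s)^3 · (2s)^2 = 108s^5
108s^5 = 1.84×10⁻²⁸  ⇒  s^5 = 1.70×10⁻³⁰
s = (1.70×10⁻³⁰)^(1/5) = 1.11×10⁻⁶ M

1.11×10⁻⁶ M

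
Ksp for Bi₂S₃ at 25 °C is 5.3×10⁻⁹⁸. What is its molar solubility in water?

Bi₂S₃(s) ⇌ 2 Bi³⁺(aq) + 3 S²⁻(aq)
With molar solubility s: [Bi³⁺] = 2s, [S²⁻] = 3s.
Ksp = [Bi³⁺]^2[S²⁻]^3 = (2s)^2 · (3s)^3 = 108s^5
108s^5 = 5.3×10⁻⁹⁸  ⇒  s^5 = 4.9×10⁻¹⁰⁰
Taking the 5th root, s = 1.4×10⁻²⁰ M.

1.4×10⁻²⁰ M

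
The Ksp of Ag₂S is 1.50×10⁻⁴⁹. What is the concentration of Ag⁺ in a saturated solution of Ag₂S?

6.69×10⁻¹⁷ M

Ag₂S(s) ⇌ 2 Ag⁺(aq) + S²⁻(aq)
With molar solubility s: [Ag⁺] = 2s, [S²⁻] = s.
Ksp = [Ag⁺]^2[S²⁻] = (2s)^2 · s = 4s^3 = 1.50×10⁻⁴⁹
s = 3.35×10⁻¹⁷ mol/L
[Ag⁺] = 2s = 6.69×10⁻¹⁷ mol/L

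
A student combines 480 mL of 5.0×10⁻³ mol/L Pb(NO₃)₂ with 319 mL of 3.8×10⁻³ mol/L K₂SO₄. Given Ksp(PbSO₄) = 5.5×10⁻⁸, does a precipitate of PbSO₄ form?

After mixing, V = 480 mL + 319 mL = 799 mL.
[Pb²⁺] = (5.0×10⁻³)(480)/799 = 3.0×10⁻³ mol/L
[SO₄²⁻] = (3.8×10⁻³)(319)/799 = 1.5×10⁻³ mol/L
Q = [Pb²⁺][SO₄²⁻] = 4.6×10⁻⁶
Q = 4.6×10⁻⁶ > Ksp = 5.5×10⁻⁸, so the solution is supersaturated and PbSO₄ precipitates.

Yes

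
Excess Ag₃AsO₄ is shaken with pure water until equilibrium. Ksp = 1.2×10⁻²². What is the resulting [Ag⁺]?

4.4×10⁻⁶ M

Ag₃AsO₄(s) ⇌ 3 Ag⁺(aq) + AsO₄³⁻(aq)
For each mole of Ag₃AsO₄ that dissolves per liter, [Ag⁺] = 3s and [AsO₄³⁻] = s; let s denote this solubility.
Ksp = [Ag⁺]^3[AsO₄³⁻] = (3s)^3 · s = 27s^4 = 1.2×10⁻²²
s = 1.5×10⁻⁶ mol/L
[Ag⁺] = 3s = 4.4×10⁻⁶ mol/L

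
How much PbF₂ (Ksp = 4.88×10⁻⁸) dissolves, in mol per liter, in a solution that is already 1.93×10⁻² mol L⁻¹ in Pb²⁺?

PbF₂(s) ⇌ Pb²⁺(aq) + 2 F⁻(aq)
The solution already contains Pb²⁺ at 1.93×10⁻² mol L⁻¹. Let s be the molar solubility of PbF₂.
[Pb²⁺] ≈ 1.93×10⁻² mol L⁻¹ (common ion dominates); [F⁻] = 2s.
Ksp = [Pb²⁺][F⁻]^2 = (1.93×10⁻²)(2s)^2
(2s)^2 = 4.88×10⁻⁸ / (1.93×10⁻²) = 2.53×10⁻⁶
s = 7.95×10⁻⁴ mol L⁻¹

7.95×10⁻⁴ M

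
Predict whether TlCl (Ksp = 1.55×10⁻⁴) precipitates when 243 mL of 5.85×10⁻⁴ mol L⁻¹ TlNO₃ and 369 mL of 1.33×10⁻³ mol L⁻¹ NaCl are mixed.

No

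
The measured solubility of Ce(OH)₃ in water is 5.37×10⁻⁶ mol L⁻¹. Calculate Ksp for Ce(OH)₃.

Ksp = 2.25×10⁻²⁰

Ce(OH)₃(s) ⇌ Ce³⁺(aq) + 3 OH⁻(aq)
If s mol/L of Ce(OH)₃ dissolves, [Ce³⁺] = s and [OH⁻] = 3s.
Ksp = [Ce³⁺][OH⁻]^3 = s · (3s)^3 = 27s^4
Ksp = 27 × (5.37×10⁻⁶)^4 = 2.25×10⁻²⁰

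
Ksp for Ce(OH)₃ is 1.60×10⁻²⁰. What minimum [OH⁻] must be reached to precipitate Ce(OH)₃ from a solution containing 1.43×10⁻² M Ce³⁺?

A salt starts to precipitate once the ion product Q reaches its Ksp.
Ce(OH)₃(s) ⇌ Ce³⁺(aq) + 3 OH⁻(aq)
Ksp = [Ce³⁺][OH⁻]^3 = [OH⁻]^3(1.43×10⁻²)
[OH⁻]^3 = 1.60×10⁻²⁰ / (1.43×10⁻²) = 1.12×10⁻¹⁸
[OH⁻] = 1.04×10⁻⁶ M

1.04×10⁻⁶ M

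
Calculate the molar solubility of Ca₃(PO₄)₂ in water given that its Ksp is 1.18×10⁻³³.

1.02×10⁻⁷ M

Ca₃(PO₄)₂(s) ⇌ 3 Ca²⁺(aq) + 2 PO₄³⁻(aq)
Call the molar solubility s, so that [Ca²⁺] = 3s and [PO₄³⁻] = 2s.
Ksp = [Ca²⁺]^3[PO₄³⁻]^2 = (3s)^3 · (2s)^2 = 108s^5
108s^5 = 1.18×10⁻³³  ⇒  s^5 = 1.09×10⁻³⁵
s = 1.02×10⁻⁷ M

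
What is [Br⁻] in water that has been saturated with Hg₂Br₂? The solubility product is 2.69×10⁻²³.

Hg₂Br₂(s) ⇌ Hg₂²⁺(aq) + 2 Br⁻(aq)
With molar solubility s: [Hg₂²⁺] = s, [Br⁻] = 2s.
Ksp = [Hg₂²⁺][Br⁻]^2 = s · (2s)^2 = 4s^3 = 2.69×10⁻²³
s = 1.89×10⁻⁸ mol/L
[Br⁻] = 2s = 3.78×10⁻⁸ mol/L

3.78×10⁻⁸ M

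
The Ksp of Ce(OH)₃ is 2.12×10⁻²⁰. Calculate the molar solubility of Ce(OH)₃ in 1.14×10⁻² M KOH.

Ce(OH)₃(s) ⇌ Ce³⁺(aq) + 3 OH⁻(aq)
With OH⁻ already at 1.14×10⁻² M and s small, take [OH⁻] ≈ 1.14×10⁻² M and [Ce³⁺] = s.
Ksp = [Ce³⁺][OH⁻]^3 = s(1.14×10⁻²)^3
s = 2.12×10⁻²⁰ / (1.14×10⁻²)^3 = 1.43×10⁻¹⁴
s = 1.43×10⁻¹⁴ M

1.43×10⁻¹⁴ M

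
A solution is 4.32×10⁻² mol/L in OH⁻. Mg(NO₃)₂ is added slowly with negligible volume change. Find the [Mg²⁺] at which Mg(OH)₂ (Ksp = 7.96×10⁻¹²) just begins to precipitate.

Precipitation begins when Q = Ksp.
Mg(OH)₂(s) ⇌ Mg²⁺(aq) + 2 OH⁻(aq)
Ksp = [Mg²⁺][OH⁻]^2 = [Mg²⁺](4.32×10⁻²)^2
[Mg²⁺] = 7.96×10⁻¹² / (4.32×10⁻²)^2 = 4.27×10⁻⁹
[Mg²⁺] = 4.27×10⁻⁹ mol/L

4.27×10⁻⁹ M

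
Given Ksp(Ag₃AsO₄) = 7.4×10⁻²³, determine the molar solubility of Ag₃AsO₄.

Ag₃AsO₄(s) ⇌ 3 Ag⁺(aq) + AsO₄³⁻(aq)
For each mole of Ag₃AsO₄ that dissolves per liter, [Ag⁺] = 3s and [AsO₄³⁻] = s; let s denote this solubility.
Ksp = [Ag⁺]^3[AsO₄³⁻] = (3s)^3 · s = 27s^4
27s^4 = 7.4×10⁻²³  ⇒  s^4 = 2.7×10⁻²⁴
s = (2.7×10⁻²⁴)^(1/4) = 1.3×10⁻⁶ mol/L

1.3×10⁻⁶ M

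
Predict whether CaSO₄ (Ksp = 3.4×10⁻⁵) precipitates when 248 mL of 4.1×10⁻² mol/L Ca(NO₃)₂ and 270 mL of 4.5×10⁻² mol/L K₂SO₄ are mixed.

Yes

Total volume after mixing = 248 + 270 = 518 mL.
[Ca²⁺] = (4.1×10⁻²)(248)/518 = 2.0×10⁻² mol/L
[SO₄²⁻] = (4.5×10⁻²)(270)/518 = 2.3×10⁻² mol/L
Q = [Ca²⁺][SO₄²⁻] = 4.6×10⁻⁴
Since Q (4.6×10⁻⁴) exceeds Ksp (3.4×10⁻⁵), CaSO₄ will precipitate.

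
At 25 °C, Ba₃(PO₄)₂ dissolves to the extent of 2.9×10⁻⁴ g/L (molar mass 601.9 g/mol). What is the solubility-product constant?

Ksp = 2.8×10⁻³⁰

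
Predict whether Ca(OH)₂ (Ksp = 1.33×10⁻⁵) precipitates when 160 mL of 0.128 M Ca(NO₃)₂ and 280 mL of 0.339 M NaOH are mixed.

The combined volume is 440 mL.
[Ca²⁺] = (0.128)(160)/440 = 4.65×10⁻² M
[OH⁻] = (0.339)(280)/440 = 0.216 M
Q = [Ca²⁺][OH⁻]^2 = 2.17×10⁻³
Q = 2.17×10⁻³ > Ksp = 1.33×10⁻⁵, so the solution is supersaturated and Ca(OH)₂ precipitates.

Yes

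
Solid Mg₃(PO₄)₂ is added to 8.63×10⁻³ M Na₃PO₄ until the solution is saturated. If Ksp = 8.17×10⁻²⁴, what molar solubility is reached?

Mg₃(PO₄)₂(s) ⇌ 3 Mg²⁺(aq) + 2 PO₄³⁻(aq)
The solution already contains PO₄³⁻ at 8.63×10⁻³ M. Let s be the molar solubility of Mg₃(PO₄)₂.
[PO₄³⁻] ≈ 8.63×10⁻³ M (common ion dominates); [Mg²⁺] = 3s.
Ksp = [Mg²⁺]^3[PO₄³⁻]^2 = (3s)^3(8.63×10⁻³)^2
(3s)^3 = 8.17×10⁻²⁴ / (8.63×10⁻³)^2 = 1.10×10⁻¹⁹
s = 1.60×10⁻⁷ M

1.60×10⁻⁷ M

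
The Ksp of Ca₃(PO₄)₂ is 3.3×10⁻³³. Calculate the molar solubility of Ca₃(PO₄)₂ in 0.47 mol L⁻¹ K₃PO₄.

8.2×10⁻¹² M

Ca₃(PO₄)₂(s) ⇌ 3 Ca²⁺(aq) + 2 PO₄³⁻(aq)
PO₄³⁻ is already present at 0.47 mol L⁻¹. If s mol/L of Ca₃(PO₄)₂ dissolves, [Ca²⁺] = 3s while [PO₄³⁻] ≈ 0.47 mol L⁻¹.
Ksp = [Ca²⁺]^3[PO₄³⁻]^2 = (3s)^3(0.47)^2
(3s)^3 = 3.3×10⁻³³ / (0.47)^2 = 1.5×10⁻³²
s = 8.2×10⁻¹² mol L⁻¹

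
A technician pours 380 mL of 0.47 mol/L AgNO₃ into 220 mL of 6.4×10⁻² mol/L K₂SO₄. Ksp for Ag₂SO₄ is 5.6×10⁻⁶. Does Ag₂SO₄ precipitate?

Yes

The combined volume is 600 mL.
[Ag⁺] = (0.47)(380)/600 = 0.30 mol/L
[SO₄²⁻] = (6.4×10⁻²)(220)/600 = 2.3×10⁻² mol/L
Q = [Ag⁺]^2[SO₄²⁻] = 2.1×10⁻³
Q = 2.1×10⁻³ > Ksp = 5.6×10⁻⁶, so the solution is supersaturated and Ag₂SO₄ precipitates.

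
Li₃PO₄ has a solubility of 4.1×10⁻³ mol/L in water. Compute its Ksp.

Li₃PO₄(s) ⇌ 3 Li⁺(aq) + PO₄³⁻(aq)
Call the molar solubility s, so that [Li⁺] = 3s and [PO₄³⁻] = s.
Ksp = [Li⁺]^3[PO₄³⁻] = (3s)^3 · s = 27s^4
Ksp = 27 × (4.1×10⁻³)^4 = 7.6×10⁻⁹

Ksp = 7.6×10⁻⁹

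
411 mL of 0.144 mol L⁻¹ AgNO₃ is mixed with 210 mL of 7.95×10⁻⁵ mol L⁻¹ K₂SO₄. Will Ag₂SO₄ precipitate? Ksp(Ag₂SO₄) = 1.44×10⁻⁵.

No

Total volume after mixing = 411 + 210 = 621 mL.
[Ag⁺] = (0.144)(411)/621 = 9.53×10⁻² mol L⁻¹
[SO₄²⁻] = (7.95×10⁻⁵)(210)/621 = 2.69×10⁻⁵ mol L⁻¹
Q = [Ag⁺]^2[SO₄²⁻] = 2.44×10⁻⁷
Since Q (2.44×10⁻⁷) is less than Ksp (1.44×10⁻⁵), no Ag₂SO₄ precipitates.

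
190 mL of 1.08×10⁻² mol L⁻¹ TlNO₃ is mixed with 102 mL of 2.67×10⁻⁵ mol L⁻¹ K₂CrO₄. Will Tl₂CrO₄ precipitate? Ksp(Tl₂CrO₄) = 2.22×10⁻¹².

Yes

After mixing, V = 190 mL + 102 mL = 292 mL.
[Tl⁺] = (1.08×10⁻²)(190)/292 = 7.03×10⁻³ mol L⁻¹
[CrO₄²⁻] = (2.67×10⁻⁵)(102)/292 = 9.33×10⁻⁶ mol L⁻¹
Q = [Tl⁺]^2[CrO₄²⁻] = 4.61×10⁻¹⁰
Since Q (4.61×10⁻¹⁰) exceeds Ksp (2.22×10⁻¹²), Tl₂CrO₄ will precipitate.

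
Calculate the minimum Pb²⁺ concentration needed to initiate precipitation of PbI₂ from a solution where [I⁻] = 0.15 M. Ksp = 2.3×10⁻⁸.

A salt starts to precipitate once the ion product Q reaches its Ksp.
PbI₂(s) ⇌ Pb²⁺(aq) + 2 I⁻(aq)
Ksp = [Pb²⁺][I⁻]^2 = [Pb²⁺](0.15)^2
[Pb²⁺] = 2.3×10⁻⁸ / (0.15)^2 = 1.0×10⁻⁶
[Pb²⁺] = 1.0×10⁻⁶ M

1.0×10⁻⁶ M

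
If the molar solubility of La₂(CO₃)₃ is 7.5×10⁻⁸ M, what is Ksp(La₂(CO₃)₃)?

Ksp = 2.6×10⁻³⁴

La₂(CO₃)₃(s) ⇌ 2 La³⁺(aq) + 3 CO₃²⁻(aq)
Let s be the molar solubility. Then [La³⁺] = 2s and [CO₃²⁻] = 3s.
Ksp = [La³⁺]^2[CO₃²⁻]^3 = (2s)^2 · (3s)^3 = 108s^5
Ksp = 108 × (7.5×10⁻⁸)^5 = 2.6×10⁻³⁴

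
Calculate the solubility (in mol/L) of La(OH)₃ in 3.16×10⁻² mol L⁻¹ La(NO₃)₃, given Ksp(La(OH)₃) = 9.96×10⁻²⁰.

La(OH)₃(s) ⇌ La³⁺(aq) + 3 OH⁻(aq)
Let s be the solubility of La(OH)₃ here. The common ion gives [La³⁺] ≈ 3.16×10⁻² mol L⁻¹, and [OH⁻] = 3s.
Ksp = [La³⁺][OH⁻]^3 = (3.16×10⁻²)(3s)^3
(3s)^3 = 9.96×10⁻²⁰ / (3.16×10⁻²) = 3.15×10⁻¹⁸
s = 4.89×10⁻⁷ mol L⁻¹

4.89×10⁻⁷ M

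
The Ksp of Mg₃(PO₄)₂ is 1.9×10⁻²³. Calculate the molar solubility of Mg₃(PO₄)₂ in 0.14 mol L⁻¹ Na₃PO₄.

3.3×10⁻⁸ M

Mg₃(PO₄)₂(s) ⇌ 3 Mg²⁺(aq) + 2 PO₄³⁻(aq)
With PO₄³⁻ already at 0.14 mol L⁻¹ and s small, take [PO₄³⁻] ≈ 0.14 mol L⁻¹ and [Mg²⁺] = 3s.
Ksp = [Mg²⁺]^3[PO₄³⁻]^2 = (3s)^3(0.14)^2
(3s)^3 = 1.9×10⁻²³ / (0.14)^2 = 9.7×10⁻²²
s = 3.3×10⁻⁸ mol L⁻¹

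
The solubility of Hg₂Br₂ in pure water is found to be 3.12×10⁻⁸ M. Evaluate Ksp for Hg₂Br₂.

Ksp = 1.21×10⁻²²

Hg₂Br₂(s) ⇌ Hg₂²⁺(aq) + 2 Br⁻(aq)
For each mole of Hg₂Br₂ that dissolves per liter, [Hg₂²⁺] = s and [Br⁻] = 2s; let s denote this solubility.
Ksp = [Hg₂²⁺][Br⁻]^2 = s · (2s)^2 = 4s^3
Ksp = 4 × (3.12×10⁻⁸)^3 = 1.21×10⁻²²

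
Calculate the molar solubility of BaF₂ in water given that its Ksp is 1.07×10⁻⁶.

BaF₂(s) ⇌ Ba²⁺(aq) + 2 F⁻(aq)
If s mol/L of BaF₂ dissolves, [Ba²⁺] = s and [F⁻] = 2s.
Ksp = [Ba²⁺][F⁻]^2 = s · (2s)^2 = 4s^3
4s^3 = 1.07×10⁻⁶  ⇒  s^3 = 2.68×10⁻⁷
s = (2.68×10⁻⁷)^(1/3) = 6.44×10⁻³ M

6.44×10⁻³ M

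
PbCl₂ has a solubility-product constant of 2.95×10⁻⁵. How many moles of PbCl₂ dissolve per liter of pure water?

PbCl₂(s) ⇌ Pb²⁺(aq) + 2 Cl⁻(aq)
Call the molar solubility s, so that [Pb²⁺] = s and [Cl⁻] = 2s.
Ksp = [Pb²⁺][Cl⁻]^2 = s · (2s)^2 = 4s^3
4s^3 = 2.95×10⁻⁵  ⇒  s^3 = 7.38×10⁻⁶
s = (7.38×10⁻⁶)^(1/3) = 1.95×10⁻² M

1.95×10⁻² M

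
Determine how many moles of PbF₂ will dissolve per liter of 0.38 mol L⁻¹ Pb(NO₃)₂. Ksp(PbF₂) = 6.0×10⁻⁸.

2.0×10⁻⁴ M

PbF₂(s) ⇌ Pb²⁺(aq) + 2 F⁻(aq)
Let s be the solubility of PbF₂ here. The common ion gives [Pb²⁺] ≈ 0.38 mol L⁻¹, and [F⁻] = 2s.
Ksp = [Pb²⁺][F⁻]^2 = (0.38)(2s)^2
(2s)^2 = 6.0×10⁻⁸ / (0.38) = 1.6×10⁻⁷
s = 2.0×10⁻⁴ mol L⁻¹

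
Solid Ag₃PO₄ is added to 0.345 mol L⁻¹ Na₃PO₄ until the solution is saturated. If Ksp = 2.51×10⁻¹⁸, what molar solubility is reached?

6.46×10⁻⁷ M

Ag₃PO₄(s) ⇌ 3 Ag⁺(aq) + PO₄³⁻(aq)
PO₄³⁻ is already present at 0.345 mol L⁻¹. If s mol/L of Ag₃PO₄ dissolves, [Ag⁺] = 3s while [PO₄³⁻] ≈ 0.345 mol L⁻¹.
Ksp = [Ag⁺]^3[PO₄³⁻] = (3s)^3(0.345)
(3s)^3 = 2.51×10⁻¹⁸ / (0.345) = 7.28×10⁻¹⁸
s = 6.46×10⁻⁷ mol L⁻¹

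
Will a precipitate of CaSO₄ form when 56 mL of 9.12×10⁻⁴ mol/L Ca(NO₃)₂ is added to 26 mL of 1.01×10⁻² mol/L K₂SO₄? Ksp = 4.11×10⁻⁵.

No

The combined volume is 82 mL.
[Ca²⁺] = (9.12×10⁻⁴)(56)/82 = 6.23×10⁻⁴ mol/L
[SO₄²⁻] = (1.01×10⁻²)(26)/82 = 3.20×10⁻³ mol/L
Q = [Ca²⁺][SO₄²⁻] = 1.99×10⁻⁶
Q < Ksp (1.99×10⁻⁶ vs 4.11×10⁻⁵); the solution remains unsaturated and no precipitate forms.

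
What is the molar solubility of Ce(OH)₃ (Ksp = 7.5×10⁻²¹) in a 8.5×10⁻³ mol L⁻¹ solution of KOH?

1.2×10⁻¹⁴ M

Ce(OH)₃(s) ⇌ Ce³⁺(aq) + 3 OH⁻(aq)
OH⁻ is already present at 8.5×10⁻³ mol L⁻¹. If s mol/L of Ce(OH)₃ dissolves, [Ce³⁺] = s while [OH⁻] ≈ 8.5×10⁻³ mol L⁻¹.
Ksp = [Ce³⁺][OH⁻]^3 = s(8.5×10⁻³)^3
s = 7.5×10⁻²¹ / (8.5×10⁻³)^3 = 1.2×10⁻¹⁴
s = 1.2×10⁻¹⁴ mol L⁻¹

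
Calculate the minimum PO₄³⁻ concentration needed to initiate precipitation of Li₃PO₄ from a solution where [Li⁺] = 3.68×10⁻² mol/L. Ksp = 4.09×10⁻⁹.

Precipitation of each salt begins when its ion product equals Ksp.
Li₃PO₄(s) ⇌ 3 Li⁺(aq) + PO₄³⁻(aq)
Ksp = [Li⁺]^3[PO₄³⁻] = [PO₄³⁻](3.68×10⁻²)^3
[PO₄³⁻] = 4.09×10⁻⁹ / (3.68×10⁻²)^3 = 8.21×10⁻⁵
[PO₄³⁻] = 8.21×10⁻⁵ mol/L

8.21×10⁻⁵ M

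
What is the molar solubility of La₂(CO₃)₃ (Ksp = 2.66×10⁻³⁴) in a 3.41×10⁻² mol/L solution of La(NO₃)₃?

2.04×10⁻¹¹ M

La₂(CO₃)₃(s) ⇌ 2 La³⁺(aq) + 3 CO₃²⁻(aq)
Let s be the solubility of La₂(CO₃)₃ here. The common ion gives [La³⁺] ≈ 3.41×10⁻² mol/L, and [CO₃²⁻] = 3s.
Ksp = [La³⁺]^2[CO₃²⁻]^3 = (3.41×10⁻²)^2(3s)^3
(3s)^3 = 2.66×10⁻³⁴ / (3.41×10⁻²)^2 = 2.29×10⁻³¹
s = 2.04×10⁻¹¹ mol/L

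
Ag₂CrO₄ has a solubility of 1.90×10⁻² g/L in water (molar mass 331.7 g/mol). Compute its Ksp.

s = (1.90×10⁻² g L⁻¹)/(331.7 g mol⁻¹) = 5.7281×10⁻⁵ M
Ag₂CrO₄(s) ⇌ 2 Ag⁺(aq) + CrO₄²⁻(aq)
With molar solubility s: [Ag⁺] = 2s, [CrO₄²⁻] = s.
Ksp = [Ag⁺]^2[CrO₄²⁻] = (2s)^2 · s = 4s^3
Ksp = 4 × (5.7281×10⁻⁵)^3 = 7.52×10⁻¹³

Ksp = 7.52×10⁻¹³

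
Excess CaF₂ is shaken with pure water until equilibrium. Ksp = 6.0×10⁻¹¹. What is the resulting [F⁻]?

4.9×10⁻⁴ M

CaF₂(s) ⇌ Ca²⁺(aq) + 2 F⁻(aq)
With molar solubility s: [Ca²⁺] = s, [F⁻] = 2s.
Ksp = [Ca²⁺][F⁻]^2 = s · (2s)^2 = 4s^3 = 6.0×10⁻¹¹
s = 2.5×10⁻⁴ mol L⁻¹
[F⁻] = 2s = 4.9×10⁻⁴ mol L⁻¹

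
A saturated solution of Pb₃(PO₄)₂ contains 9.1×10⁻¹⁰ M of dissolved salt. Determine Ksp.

Ksp = 6.7×10⁻⁴⁴

Pb₃(PO₄)₂(s) ⇌ 3 Pb²⁺(aq) + 2 PO₄³⁻(aq)
Call the molar solubility s, so that [Pb²⁺] = 3s and [PO₄³⁻] = 2s.
Ksp = [Pb²⁺]^3[PO₄³⁻]^2 = (3s)^3 · (2s)^2 = 108s^5
Ksp = 108 × (9.1×10⁻¹⁰)^5 = 6.7×10⁻⁴⁴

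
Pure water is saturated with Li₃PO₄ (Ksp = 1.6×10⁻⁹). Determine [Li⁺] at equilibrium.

8.3×10⁻³ M

Li₃PO₄(s) ⇌ 3 Li⁺(aq) + PO₄³⁻(aq)
If s mol/L of Li₃PO₄ dissolves, [Li⁺] = 3s and [PO₄³⁻] = s.
Ksp = [Li⁺]^3[PO₄³⁻] = (3s)^3 · s = 27s^4 = 1.6×10⁻⁹
s = 2.8×10⁻³ mol/L
[Li⁺] = 3s = 8.3×10⁻³ mol/L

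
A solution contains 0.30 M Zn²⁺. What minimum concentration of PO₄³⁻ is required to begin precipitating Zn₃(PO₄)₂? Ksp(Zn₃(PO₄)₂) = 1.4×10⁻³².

7.2×10⁻¹⁶ M

Precipitation begins when Q = Ksp.
Zn₃(PO₄)₂(s) ⇌ 3 Zn²⁺(aq) + 2 PO₄³⁻(aq)
Ksp = [Zn²⁺]^3[PO₄³⁻]^2 = [PO₄³⁻]^2(0.30)^3
[PO₄³⁻]^2 = 1.4×10⁻³² / (0.30)^3 = 5.2×10⁻³¹
[PO₄³⁻] = 7.2×10⁻¹⁶ M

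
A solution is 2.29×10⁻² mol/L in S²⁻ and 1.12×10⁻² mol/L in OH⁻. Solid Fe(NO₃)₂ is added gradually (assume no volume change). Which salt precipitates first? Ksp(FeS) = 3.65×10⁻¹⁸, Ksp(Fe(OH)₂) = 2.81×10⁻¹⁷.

FeS

Precipitation of each salt begins when its ion product equals Ksp.
For FeS: [Fe²⁺] = (Ksp/[S²⁻]) = 1.59×10⁻¹⁶ mol/L
For Fe(OH)₂: [Fe²⁺] = (Ksp/[OH⁻]^2) = 2.24×10⁻¹³ mol/L
Since FeS needs less Fe²⁺ to reach saturation, it precipitates first.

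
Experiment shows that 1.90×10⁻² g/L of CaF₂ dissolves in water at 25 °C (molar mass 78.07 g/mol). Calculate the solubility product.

Ksp = 5.77×10⁻¹¹

s = (1.90×10⁻² g L⁻¹)/(78.07 g mol⁻¹) = 2.4337×10⁻⁴ M
CaF₂(s) ⇌ Ca²⁺(aq) + 2 F⁻(aq)
For each mole of CaF₂ that dissolves per liter, [Ca²⁺] = s and [F⁻] = 2s; let s denote this solubility.
Ksp = [Ca²⁺][F⁻]^2 = s · (2s)^2 = 4s^3
Ksp = 4 × (2.4337×10⁻⁴)^3 = 5.77×10⁻¹¹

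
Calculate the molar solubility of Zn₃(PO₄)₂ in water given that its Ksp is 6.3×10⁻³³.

Zn₃(PO₄)₂(s) ⇌ 3 Zn²⁺(aq) + 2 PO₄³⁻(aq)
Let s be the molar solubility. Then [Zn²⁺] = 3s and [PO₄³⁻] = 2s.
Ksp = [Zn²⁺]^3[PO₄³⁻]^2 = (3s)^3 · (2s)^2 = 108s^5
108s^5 = 6.3×10⁻³³  ⇒  s^5 = 5.8×10⁻³⁵
Taking the 5th root, s = 1.4×10⁻⁷ mol L⁻¹.

1.4×10⁻⁷ M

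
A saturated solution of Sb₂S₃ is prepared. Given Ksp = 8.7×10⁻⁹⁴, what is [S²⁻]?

Sb₂S₃(s) ⇌ 2 Sb³⁺(aq) + 3 S²⁻(aq)
Let s be the molar solubility. Then [Sb³⁺] = 2s and [S²⁻] = 3s.
Ksp = [Sb³⁺]^2[S²⁻]^3 = (2s)^2 · (3s)^3 = 108s^5 = 8.7×10⁻⁹⁴
s = 9.6×10⁻²⁰ mol/L
[S²⁻] = 3s = 2.9×10⁻¹⁹ mol/L

2.9×10⁻¹⁹ M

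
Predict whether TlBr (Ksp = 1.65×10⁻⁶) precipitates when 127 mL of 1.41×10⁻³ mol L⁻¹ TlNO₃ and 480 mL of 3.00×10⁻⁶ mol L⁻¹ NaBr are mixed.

After mixing, V = 127 mL + 480 mL = 607 mL.
[Tl⁺] = (1.41×10⁻³)(127)/607 = 2.95×10⁻⁴ mol L⁻¹
[Br⁻] = (3.00×10⁻⁶)(480)/607 = 2.37×10⁻⁶ mol L⁻¹
Q = [Tl⁺][Br⁻] = 7.00×10⁻¹⁰
Since Q (7.00×10⁻¹⁰) is less than Ksp (1.65×10⁻⁶), no TlBr precipitates.

No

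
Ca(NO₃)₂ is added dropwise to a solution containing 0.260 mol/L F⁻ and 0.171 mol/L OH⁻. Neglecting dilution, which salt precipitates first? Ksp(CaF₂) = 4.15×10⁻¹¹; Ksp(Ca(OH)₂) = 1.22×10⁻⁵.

CaF₂

A salt starts to precipitate once the ion product Q reaches its Ksp.
For CaF₂: [Ca²⁺] = (Ksp/[F⁻]^2) = 6.14×10⁻¹⁰ mol/L
For Ca(OH)₂: [Ca²⁺] = (Ksp/[OH⁻]^2) = 4.17×10⁻⁴ mol/L
The smaller threshold [Ca²⁺] is reached first, so CaF₂ precipitates first.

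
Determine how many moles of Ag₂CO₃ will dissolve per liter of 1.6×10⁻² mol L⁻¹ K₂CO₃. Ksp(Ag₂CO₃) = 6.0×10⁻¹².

9.7×10⁻⁶ M

Ag₂CO₃(s) ⇌ 2 Ag⁺(aq) + CO₃²⁻(aq)
With CO₃²⁻ already at 1.6×10⁻² mol L⁻¹ and s small, take [CO₃²⁻] ≈ 1.6×10⁻² mol L⁻¹ and [Ag⁺] = 2s.
Ksp = [Ag⁺]^2[CO₃²⁻] = (2s)^2(1.6×10⁻²)
(2s)^2 = 6.0×10⁻¹² / (1.6×10⁻²) = 3.8×10⁻¹⁰
s = 9.7×10⁻⁶ mol L⁻¹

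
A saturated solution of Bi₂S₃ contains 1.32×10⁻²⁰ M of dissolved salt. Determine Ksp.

Bi₂S₃(s) ⇌ 2 Bi³⁺(aq) + 3 S²⁻(aq)
Let s be the molar solubility. Then [Bi³⁺] = 2s and [S²⁻] = 3s.
Ksp = [Bi³⁺]^2[S²⁻]^3 = (2s)^2 · (3s)^3 = 108s^5
Ksp = 108 × (1.32×10⁻²⁰)^5 = 4.33×10⁻⁹⁸

Ksp = 4.33×10⁻⁹⁸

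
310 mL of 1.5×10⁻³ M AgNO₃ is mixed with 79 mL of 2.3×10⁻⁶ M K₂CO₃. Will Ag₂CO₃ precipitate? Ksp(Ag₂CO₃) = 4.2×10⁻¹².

No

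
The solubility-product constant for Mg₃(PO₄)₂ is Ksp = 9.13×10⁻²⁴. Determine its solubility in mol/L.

9.67×10⁻⁶ M

Mg₃(PO₄)₂(s) ⇌ 3 Mg²⁺(aq) + 2 PO₄³⁻(aq)
For each mole of Mg₃(PO₄)₂ that dissolves per liter, [Mg²⁺] = 3s and [PO₄³⁻] = 2s; let s denote this solubility.
Ksp = [Mg²⁺]^3[PO₄³⁻]^2 = (3s)^3 · (2s)^2 = 108s^5
108s^5 = 9.13×10⁻²⁴  ⇒  s^5 = 8.45×10⁻²⁶
Taking the 5th root, s = 9.67×10⁻⁶ M.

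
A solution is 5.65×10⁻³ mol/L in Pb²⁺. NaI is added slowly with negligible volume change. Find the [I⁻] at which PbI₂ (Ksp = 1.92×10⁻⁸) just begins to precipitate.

Precipitation begins when Q = Ksp.
PbI₂(s) ⇌ Pb²⁺(aq) + 2 I⁻(aq)
Ksp = [Pb²⁺][I⁻]^2 = [I⁻]^2(5.65×10⁻³)
[I⁻]^2 = 1.92×10⁻⁸ / (5.65×10⁻³) = 3.40×10⁻⁶
[I⁻] = 1.84×10⁻³ mol/L

1.84×10⁻³ M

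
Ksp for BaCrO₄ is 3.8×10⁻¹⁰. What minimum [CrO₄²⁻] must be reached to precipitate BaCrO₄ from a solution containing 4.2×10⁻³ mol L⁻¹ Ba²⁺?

9.0×10⁻⁸ M

Each salt precipitates once Q = Ksp for that salt.
BaCrO₄(s) ⇌ Ba²⁺(aq) + CrO₄²⁻(aq)
Ksp = [Ba²⁺][CrO₄²⁻] = [CrO₄²⁻](4.2×10⁻³)
[CrO₄²⁻] = 3.8×10⁻¹⁰ / (4.2×10⁻³) = 9.0×10⁻⁸
[CrO₄²⁻] = 9.0×10⁻⁸ mol L⁻¹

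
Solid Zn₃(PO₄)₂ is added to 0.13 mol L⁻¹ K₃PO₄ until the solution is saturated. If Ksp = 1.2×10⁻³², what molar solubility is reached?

3.0×10⁻¹¹ M

Zn₃(PO₄)₂(s) ⇌ 3 Zn²⁺(aq) + 2 PO₄³⁻(aq)
Let s be the solubility of Zn₃(PO₄)₂ here. The common ion gives [PO₄³⁻] ≈ 0.13 mol L⁻¹, and [Zn²⁺] = 3s.
Ksp = [Zn²⁺]^3[PO₄³⁻]^2 = (3s)^3(0.13)^2
(3s)^3 = 1.2×10⁻³² / (0.13)^2 = 7.1×10⁻³¹
s = 3.0×10⁻¹¹ mol L⁻¹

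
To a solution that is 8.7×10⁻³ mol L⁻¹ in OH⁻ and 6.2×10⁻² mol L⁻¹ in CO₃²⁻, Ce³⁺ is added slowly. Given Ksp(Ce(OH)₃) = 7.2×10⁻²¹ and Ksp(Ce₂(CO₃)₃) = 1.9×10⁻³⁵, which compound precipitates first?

A salt starts to precipitate once the ion product Q reaches its Ksp.
For Ce(OH)₃: [Ce³⁺] = (Ksp/[OH⁻]^3) = 1.1×10⁻¹⁴ mol L⁻¹
For Ce₂(CO₃)₃: [Ce³⁺] = (Ksp/[CO₃²⁻]^3)^(1/2) = 2.8×10⁻¹⁶ mol L⁻¹
Since Ce₂(CO₃)₃ needs less Ce³⁺ to reach saturation, it precipitates first.

Ce₂(CO₃)₃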